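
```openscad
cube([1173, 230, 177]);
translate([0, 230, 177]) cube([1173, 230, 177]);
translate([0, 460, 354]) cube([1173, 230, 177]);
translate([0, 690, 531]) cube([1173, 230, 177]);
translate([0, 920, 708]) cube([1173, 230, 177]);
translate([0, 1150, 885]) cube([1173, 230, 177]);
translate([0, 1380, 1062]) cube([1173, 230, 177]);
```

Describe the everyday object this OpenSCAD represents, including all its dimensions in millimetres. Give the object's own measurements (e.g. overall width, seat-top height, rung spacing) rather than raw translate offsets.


A straight staircase of 7 solid steps. Each step is 1173 mm wide (x), 230 mm deep (y, the going) and 177 mm tall (the rise). The first step rests on the floor; each subsequent step sits one going further in +y and one rise higher in +z, directly behind and above the previous step with no overlap.


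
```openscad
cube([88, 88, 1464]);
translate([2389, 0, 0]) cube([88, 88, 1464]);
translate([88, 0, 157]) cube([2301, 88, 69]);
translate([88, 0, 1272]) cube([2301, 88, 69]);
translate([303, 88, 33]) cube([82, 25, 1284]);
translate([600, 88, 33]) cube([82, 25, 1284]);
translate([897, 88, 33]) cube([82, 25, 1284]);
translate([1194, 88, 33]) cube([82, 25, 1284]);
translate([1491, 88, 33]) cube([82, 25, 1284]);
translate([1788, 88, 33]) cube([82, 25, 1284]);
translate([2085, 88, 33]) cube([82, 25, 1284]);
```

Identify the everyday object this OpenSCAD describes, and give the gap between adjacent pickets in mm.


A fence section. The picket gap is 215 mm.

Two posts, two rails, 7 pickets — a fence section. Span 2301 mm holds 7 pickets of 82 mm with 8 equal gaps: ⌊(2301 − 7·82) / 8⌋ = 215 mm.


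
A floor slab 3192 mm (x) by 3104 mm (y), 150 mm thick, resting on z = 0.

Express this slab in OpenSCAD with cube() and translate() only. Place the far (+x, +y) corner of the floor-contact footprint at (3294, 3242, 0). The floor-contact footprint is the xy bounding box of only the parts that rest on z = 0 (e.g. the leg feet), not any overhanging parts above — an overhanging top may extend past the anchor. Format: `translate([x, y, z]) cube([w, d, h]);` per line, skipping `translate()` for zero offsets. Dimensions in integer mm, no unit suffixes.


translate([102, 138, 0]) cube([3192, 3104, 150]);


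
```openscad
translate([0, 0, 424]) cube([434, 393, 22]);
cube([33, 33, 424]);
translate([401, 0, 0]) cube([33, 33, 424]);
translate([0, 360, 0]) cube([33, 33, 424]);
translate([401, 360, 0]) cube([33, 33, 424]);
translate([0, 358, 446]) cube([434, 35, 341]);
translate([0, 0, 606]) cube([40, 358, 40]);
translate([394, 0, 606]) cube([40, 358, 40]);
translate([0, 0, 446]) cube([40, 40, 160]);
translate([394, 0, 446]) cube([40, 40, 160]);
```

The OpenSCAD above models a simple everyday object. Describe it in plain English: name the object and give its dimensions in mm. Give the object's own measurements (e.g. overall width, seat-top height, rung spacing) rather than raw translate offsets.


A chair. The seat is a 434×393×22 mm slab with its top at z = 446 mm, on four 33×33 mm corner legs (flush with the seat edges, standing on z = 0). A flat backrest 35 mm thick, 341 mm tall, spans the full seat width and rises from the seat top along its +y edge, rear face flush with the rear of the seat. Two armrests of 40×40 mm section run along each side from the seat's front edge to the front of the backrest, top faces 200 mm above the seat top and outer faces flush with the seat's x-edges; a 40×40 mm post under the front of each armrest stands on the seat at the front corner.


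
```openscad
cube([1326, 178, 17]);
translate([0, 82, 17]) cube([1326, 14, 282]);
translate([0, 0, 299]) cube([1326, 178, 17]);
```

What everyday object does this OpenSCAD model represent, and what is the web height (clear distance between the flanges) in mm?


An I-beam. The web height is 282 mm.

Two wide flanges with a thin centred web — an I-beam. Overall 316 mm minus two 17 mm flanges gives a web of 316 − 2·17 = 282 mm.


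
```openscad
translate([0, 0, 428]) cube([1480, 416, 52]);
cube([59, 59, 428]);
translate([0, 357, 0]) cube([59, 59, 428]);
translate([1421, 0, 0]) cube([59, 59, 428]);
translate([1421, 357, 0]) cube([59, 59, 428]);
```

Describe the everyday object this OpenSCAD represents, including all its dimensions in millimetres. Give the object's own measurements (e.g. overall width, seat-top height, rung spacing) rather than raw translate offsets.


A long wooden bench with a 1480 mm (x) × 416 mm (y) seat, 52 mm thick, its top surface 480 mm above the floor. Four 59 mm square legs at the seat corners, flush with the edges, run from z = 0 to the seat underside.


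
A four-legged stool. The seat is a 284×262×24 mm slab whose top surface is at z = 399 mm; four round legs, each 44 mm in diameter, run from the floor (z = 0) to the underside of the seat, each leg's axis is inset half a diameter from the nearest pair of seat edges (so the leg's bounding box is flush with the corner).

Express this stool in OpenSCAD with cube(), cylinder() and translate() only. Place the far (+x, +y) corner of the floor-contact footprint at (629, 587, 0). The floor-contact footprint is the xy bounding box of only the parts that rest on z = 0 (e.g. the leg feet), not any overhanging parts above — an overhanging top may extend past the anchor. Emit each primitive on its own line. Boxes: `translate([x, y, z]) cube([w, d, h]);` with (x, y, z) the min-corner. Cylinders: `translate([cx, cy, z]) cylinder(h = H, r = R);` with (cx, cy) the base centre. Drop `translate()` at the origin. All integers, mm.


translate([345, 325, 375]) cube([284, 262, 24]);
translate([367, 347, 0]) cylinder(h = 375, r = 22);
translate([607, 347, 0]) cylinder(h = 375, r = 22);
translate([367, 565, 0]) cylinder(h = 375, r = 22);
translate([607, 565, 0]) cylinder(h = 375, r = 22);


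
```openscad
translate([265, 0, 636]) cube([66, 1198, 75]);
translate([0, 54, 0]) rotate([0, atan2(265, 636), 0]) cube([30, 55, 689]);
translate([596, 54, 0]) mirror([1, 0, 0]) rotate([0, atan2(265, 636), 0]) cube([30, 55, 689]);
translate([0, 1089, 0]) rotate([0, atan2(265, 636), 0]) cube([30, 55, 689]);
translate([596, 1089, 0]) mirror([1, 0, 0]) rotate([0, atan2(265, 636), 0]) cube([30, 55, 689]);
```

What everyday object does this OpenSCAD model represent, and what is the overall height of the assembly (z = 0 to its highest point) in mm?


A sawhorse. The overall height is 711 mm.

A beam across two mirrored pairs of raked legs — a sawhorse. The beam's underside is at z = 636 (matching the legs' vertical rise in atan2(265, 636)) and the beam is 75 mm tall, so its top is at 636 + 75 = 711 mm. The raked legs top out at the beam's underside, so that is the highest point.


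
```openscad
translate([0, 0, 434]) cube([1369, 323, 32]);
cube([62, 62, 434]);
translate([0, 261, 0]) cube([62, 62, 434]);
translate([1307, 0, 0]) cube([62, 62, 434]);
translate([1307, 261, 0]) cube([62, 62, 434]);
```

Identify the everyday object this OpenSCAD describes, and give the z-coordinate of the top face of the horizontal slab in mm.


A bench. The seat-top height is 466 mm.

A long slab on four corner posts — a bench. The slab sits at z = 434 with thickness 32, so the top is 434 + 32 = 466 mm.


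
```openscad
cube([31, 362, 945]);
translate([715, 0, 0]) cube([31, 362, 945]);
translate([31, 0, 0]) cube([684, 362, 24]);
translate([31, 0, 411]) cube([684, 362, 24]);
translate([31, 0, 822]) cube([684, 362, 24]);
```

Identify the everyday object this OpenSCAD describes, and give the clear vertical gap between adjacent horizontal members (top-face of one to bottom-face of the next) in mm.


A bookshelf. The clear shelf gap is 387 mm.

Two tall side panels with 3 horizontal boards between them — a bookshelf. The first two shelf undersides are at z = 0 and z = 411; with shelf thickness 24, the clear gap is 411 − 0 − 24 = 387 mm.


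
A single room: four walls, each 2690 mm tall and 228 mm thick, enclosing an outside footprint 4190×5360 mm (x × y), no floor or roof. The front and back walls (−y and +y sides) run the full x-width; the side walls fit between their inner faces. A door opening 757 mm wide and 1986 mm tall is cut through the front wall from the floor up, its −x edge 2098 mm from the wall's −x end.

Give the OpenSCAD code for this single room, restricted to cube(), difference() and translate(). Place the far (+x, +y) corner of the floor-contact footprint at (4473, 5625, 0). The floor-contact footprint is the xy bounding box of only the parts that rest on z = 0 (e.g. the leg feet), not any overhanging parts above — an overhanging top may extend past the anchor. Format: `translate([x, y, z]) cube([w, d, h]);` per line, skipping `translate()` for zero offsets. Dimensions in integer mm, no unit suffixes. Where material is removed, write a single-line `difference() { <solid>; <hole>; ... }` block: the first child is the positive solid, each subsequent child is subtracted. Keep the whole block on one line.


difference() { translate([283, 265, 0]) cube([4190, 228, 2690]); translate([2381, 265, 0]) cube([757, 228, 1986]); }
translate([283, 5397, 0]) cube([4190, 228, 2690]);
translate([283, 493, 0]) cube([228, 4904, 2690]);
translate([4245, 493, 0]) cube([228, 4904, 2690]);


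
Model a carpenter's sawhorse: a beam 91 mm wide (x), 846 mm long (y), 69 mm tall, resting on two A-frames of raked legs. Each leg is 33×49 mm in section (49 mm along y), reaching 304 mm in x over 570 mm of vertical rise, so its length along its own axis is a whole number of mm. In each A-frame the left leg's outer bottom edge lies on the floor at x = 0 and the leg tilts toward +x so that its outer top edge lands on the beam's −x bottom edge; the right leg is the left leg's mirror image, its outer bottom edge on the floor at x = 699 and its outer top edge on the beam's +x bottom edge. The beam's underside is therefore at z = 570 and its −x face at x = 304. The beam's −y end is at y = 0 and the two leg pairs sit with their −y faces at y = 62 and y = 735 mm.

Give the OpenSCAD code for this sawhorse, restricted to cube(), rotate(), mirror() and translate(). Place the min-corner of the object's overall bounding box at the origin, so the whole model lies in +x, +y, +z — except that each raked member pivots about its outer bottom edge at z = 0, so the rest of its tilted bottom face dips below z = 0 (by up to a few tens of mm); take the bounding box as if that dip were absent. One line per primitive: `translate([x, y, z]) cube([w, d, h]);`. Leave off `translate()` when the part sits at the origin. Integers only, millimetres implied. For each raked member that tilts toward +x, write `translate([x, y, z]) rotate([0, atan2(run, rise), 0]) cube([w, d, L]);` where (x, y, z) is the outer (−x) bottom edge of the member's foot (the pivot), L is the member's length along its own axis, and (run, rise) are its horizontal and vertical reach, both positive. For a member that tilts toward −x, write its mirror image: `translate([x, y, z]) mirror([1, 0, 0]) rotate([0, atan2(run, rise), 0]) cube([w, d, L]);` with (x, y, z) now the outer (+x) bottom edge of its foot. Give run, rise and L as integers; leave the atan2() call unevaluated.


translate([304, 0, 570]) cube([91, 846, 69]);
translate([0, 62, 0]) rotate([0, atan2(304, 570), 0]) cube([33, 49, 646]);
translate([699, 62, 0]) mirror([1, 0, 0]) rotate([0, atan2(304, 570), 0]) cube([33, 49, 646]);
translate([0, 735, 0]) rotate([0, atan2(304, 570), 0]) cube([33, 49, 646]);
translate([699, 735, 0]) mirror([1, 0, 0]) rotate([0, atan2(304, 570), 0]) cube([33, 49, 646]);


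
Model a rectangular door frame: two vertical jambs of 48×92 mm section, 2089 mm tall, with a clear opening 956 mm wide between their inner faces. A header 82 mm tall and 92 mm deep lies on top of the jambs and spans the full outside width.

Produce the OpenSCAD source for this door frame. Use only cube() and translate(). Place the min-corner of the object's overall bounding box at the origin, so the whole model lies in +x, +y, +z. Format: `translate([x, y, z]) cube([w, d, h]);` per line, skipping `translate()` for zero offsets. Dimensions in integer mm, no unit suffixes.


cube([48, 92, 2089]);
translate([1004, 0, 0]) cube([48, 92, 2089]);
translate([0, 0, 2089]) cube([1052, 92, 82]);


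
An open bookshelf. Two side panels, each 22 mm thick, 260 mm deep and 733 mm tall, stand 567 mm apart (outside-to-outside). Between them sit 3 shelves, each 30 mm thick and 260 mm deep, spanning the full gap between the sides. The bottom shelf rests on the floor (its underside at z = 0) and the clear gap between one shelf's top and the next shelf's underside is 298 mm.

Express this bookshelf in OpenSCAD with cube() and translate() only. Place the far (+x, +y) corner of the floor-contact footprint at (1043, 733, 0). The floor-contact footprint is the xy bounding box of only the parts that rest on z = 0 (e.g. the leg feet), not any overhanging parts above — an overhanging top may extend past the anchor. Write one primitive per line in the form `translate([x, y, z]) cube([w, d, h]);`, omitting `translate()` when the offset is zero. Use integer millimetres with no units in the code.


translate([476, 473, 0]) cube([22, 260, 733]);
translate([1021, 473, 0]) cube([22, 260, 733]);
translate([498, 473, 0]) cube([523, 260, 30]);
translate([498, 473, 328]) cube([523, 260, 30]);
translate([498, 473, 656]) cube([523, 260, 30]);


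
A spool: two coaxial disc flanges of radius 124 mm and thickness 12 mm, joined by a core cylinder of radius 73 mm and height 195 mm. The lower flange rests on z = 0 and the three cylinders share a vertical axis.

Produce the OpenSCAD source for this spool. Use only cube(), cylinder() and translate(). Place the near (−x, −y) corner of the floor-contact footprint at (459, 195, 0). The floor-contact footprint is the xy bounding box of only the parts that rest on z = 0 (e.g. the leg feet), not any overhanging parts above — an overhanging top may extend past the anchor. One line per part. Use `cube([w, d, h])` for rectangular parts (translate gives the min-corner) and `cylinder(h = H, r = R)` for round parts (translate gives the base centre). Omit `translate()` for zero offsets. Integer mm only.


translate([583, 319, 0]) cylinder(h = 12, r = 124);
translate([583, 319, 12]) cylinder(h = 195, r = 73);
translate([583, 319, 207]) cylinder(h = 12, r = 124);


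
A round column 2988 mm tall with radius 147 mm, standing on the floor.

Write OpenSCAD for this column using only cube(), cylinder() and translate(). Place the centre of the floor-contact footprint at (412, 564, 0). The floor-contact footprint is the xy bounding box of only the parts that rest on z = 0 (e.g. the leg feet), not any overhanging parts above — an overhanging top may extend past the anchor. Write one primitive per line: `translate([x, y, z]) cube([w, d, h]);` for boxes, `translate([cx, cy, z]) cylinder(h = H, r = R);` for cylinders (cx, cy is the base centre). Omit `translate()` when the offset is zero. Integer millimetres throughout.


translate([412, 564, 0]) cylinder(h = 2988, r = 147);


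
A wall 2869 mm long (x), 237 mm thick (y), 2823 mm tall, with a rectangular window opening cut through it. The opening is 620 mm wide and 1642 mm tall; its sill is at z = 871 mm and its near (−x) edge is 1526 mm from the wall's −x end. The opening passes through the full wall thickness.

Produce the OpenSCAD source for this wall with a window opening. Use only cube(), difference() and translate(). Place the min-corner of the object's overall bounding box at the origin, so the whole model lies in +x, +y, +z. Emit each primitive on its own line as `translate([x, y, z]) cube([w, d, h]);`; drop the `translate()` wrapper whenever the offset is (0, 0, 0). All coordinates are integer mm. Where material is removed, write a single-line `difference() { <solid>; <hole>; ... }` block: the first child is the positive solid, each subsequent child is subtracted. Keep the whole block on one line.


difference() { cube([2869, 237, 2823]); translate([1526, 0, 871]) cube([620, 237, 1642]); }


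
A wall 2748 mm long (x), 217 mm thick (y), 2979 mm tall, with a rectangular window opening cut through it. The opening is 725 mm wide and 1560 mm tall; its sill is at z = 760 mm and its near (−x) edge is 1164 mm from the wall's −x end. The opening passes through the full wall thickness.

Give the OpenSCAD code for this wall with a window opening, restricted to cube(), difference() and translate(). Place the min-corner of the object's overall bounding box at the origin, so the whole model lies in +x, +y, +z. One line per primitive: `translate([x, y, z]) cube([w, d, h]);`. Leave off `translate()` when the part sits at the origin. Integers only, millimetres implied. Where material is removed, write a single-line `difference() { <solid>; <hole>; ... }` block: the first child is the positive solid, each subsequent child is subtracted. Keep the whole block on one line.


difference() { cube([2748, 217, 2979]); translate([1164, 0, 760]) cube([725, 217, 1560]); }


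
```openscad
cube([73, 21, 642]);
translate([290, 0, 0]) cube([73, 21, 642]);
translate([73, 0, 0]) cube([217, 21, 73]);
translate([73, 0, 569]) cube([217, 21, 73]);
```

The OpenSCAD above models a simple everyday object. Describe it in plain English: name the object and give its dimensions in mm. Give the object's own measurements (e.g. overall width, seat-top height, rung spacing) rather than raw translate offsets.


A rectangular picture frame lying in the x–z plane (depth along y). The opening is 217 mm wide (x) by 496 mm tall (z), surrounded by a border 73 mm wide on all four sides. The frame is 21 mm deep and is made of two full-height vertical stiles with two horizontal rails fitted between them.


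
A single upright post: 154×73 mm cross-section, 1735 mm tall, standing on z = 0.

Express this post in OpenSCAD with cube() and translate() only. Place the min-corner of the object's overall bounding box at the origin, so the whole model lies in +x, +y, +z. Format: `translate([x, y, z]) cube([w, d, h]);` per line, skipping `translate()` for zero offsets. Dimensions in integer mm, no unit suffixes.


cube([154, 73, 1735]);


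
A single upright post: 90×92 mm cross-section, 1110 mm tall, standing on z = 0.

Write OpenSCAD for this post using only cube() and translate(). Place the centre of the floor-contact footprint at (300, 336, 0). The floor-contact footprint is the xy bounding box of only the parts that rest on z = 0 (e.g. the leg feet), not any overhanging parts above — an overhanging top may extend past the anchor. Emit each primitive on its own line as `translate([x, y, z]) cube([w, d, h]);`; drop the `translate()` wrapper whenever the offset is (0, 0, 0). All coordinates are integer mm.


translate([255, 290, 0]) cube([90, 92, 1110]);


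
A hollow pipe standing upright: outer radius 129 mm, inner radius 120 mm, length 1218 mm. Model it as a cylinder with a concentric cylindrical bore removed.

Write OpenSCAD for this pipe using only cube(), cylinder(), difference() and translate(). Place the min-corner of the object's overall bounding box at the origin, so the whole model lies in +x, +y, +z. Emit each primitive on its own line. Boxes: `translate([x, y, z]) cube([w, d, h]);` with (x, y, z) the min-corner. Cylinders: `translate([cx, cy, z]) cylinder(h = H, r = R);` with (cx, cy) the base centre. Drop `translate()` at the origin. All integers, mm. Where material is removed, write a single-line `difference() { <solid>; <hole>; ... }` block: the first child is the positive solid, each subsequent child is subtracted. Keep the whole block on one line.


difference() { translate([129, 129, 0]) cylinder(h = 1218, r = 129); translate([129, 129, 0]) cylinder(h = 1218, r = 120); }


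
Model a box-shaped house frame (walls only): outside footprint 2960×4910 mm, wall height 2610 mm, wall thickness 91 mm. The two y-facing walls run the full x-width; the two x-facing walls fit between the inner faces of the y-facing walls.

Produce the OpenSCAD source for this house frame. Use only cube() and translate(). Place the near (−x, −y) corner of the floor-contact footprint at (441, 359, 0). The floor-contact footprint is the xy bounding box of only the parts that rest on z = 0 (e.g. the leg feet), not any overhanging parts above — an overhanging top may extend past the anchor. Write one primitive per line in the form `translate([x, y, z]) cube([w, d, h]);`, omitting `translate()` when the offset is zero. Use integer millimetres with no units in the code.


translate([441, 359, 0]) cube([2960, 91, 2610]);
translate([441, 5178, 0]) cube([2960, 91, 2610]);
translate([441, 450, 0]) cube([91, 4728, 2610]);
translate([3310, 450, 0]) cube([91, 4728, 2610]);


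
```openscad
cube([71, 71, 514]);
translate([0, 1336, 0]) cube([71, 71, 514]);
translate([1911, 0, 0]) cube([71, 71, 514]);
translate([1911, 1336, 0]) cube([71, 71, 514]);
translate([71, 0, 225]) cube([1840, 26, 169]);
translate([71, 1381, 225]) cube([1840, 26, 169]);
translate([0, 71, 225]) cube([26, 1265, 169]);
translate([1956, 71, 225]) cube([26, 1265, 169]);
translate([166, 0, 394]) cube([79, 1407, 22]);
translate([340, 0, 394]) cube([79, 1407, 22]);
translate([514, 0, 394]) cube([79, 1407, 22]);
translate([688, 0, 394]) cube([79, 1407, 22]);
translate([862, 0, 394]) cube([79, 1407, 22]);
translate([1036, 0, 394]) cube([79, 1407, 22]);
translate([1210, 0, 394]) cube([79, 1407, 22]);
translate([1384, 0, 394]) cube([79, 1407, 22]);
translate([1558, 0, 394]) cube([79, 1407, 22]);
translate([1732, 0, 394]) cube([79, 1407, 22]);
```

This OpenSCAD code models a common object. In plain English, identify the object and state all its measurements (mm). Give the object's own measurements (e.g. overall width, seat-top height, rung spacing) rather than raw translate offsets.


A bed frame 1982 mm long (x) by 1407 mm wide (y). Four 71×71 mm corner posts, 514 mm tall, at the corners of the footprint. Four rails of 26 mm thickness and 169 mm height run between adjacent posts with their undersides at z = 225 mm, their outer faces flush with the outside of the frame (the two x-running rails run between the posts' inner faces; the two y-running rails run between the posts' inner faces). 10 slats, each 79 mm wide (x) and 22 mm thick, lie across the top of the two x-running rails, running the full 1407 mm width of the frame in y; along x they sit between the end posts with a 95 mm gap after the −x posts and between neighbouring slats, leaving 100 mm before the +x posts.


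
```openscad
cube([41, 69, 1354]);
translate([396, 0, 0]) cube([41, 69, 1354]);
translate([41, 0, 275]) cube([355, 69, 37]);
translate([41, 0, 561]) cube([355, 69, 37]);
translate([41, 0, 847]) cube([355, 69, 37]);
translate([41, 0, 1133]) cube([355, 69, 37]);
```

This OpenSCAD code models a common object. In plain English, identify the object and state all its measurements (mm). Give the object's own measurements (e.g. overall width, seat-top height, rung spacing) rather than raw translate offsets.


A straight ladder. Two 41×69 mm vertical rails, 1354 mm tall, stand 437 mm apart (outside-to-outside) with their front faces coplanar on the −y side. 4 rungs, each 69 mm deep and 37 mm tall, span between the inner faces of the rails, front faces flush with the rails. The lowest rung's underside is at z = 275 mm and rungs are spaced 286 mm apart (underside to underside).


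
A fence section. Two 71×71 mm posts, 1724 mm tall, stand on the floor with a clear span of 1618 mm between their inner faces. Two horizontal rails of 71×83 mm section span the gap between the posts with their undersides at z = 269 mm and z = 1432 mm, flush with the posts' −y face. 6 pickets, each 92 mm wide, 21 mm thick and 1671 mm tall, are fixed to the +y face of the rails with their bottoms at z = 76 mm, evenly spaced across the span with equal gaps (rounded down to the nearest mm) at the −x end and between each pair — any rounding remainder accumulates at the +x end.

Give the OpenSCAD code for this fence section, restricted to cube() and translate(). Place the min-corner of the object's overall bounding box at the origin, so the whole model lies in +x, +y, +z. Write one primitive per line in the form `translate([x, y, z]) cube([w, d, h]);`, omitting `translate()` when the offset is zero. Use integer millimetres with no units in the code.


cube([71, 71, 1724]);
translate([1689, 0, 0]) cube([71, 71, 1724]);
translate([71, 0, 269]) cube([1618, 71, 83]);
translate([71, 0, 1432]) cube([1618, 71, 83]);
translate([223, 71, 76]) cube([92, 21, 1671]);
translate([467, 71, 76]) cube([92, 21, 1671]);
translate([711, 71, 76]) cube([92, 21, 1671]);
translate([955, 71, 76]) cube([92, 21, 1671]);
translate([1199, 71, 76]) cube([92, 21, 1671]);
translate([1443, 71, 76]) cube([92, 21, 1671]);


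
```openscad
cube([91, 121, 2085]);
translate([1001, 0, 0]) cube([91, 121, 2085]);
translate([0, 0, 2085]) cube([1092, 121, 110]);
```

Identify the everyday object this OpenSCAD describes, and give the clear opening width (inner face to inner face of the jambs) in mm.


A door frame. The clear opening width is 910 mm.

Two 2085 mm tall posts with a header on top — a door frame. The left jamb is 91 mm wide at x = 0; the right jamb starts at x = 1001. The clear opening is 1001 − 91 = 910 mm.


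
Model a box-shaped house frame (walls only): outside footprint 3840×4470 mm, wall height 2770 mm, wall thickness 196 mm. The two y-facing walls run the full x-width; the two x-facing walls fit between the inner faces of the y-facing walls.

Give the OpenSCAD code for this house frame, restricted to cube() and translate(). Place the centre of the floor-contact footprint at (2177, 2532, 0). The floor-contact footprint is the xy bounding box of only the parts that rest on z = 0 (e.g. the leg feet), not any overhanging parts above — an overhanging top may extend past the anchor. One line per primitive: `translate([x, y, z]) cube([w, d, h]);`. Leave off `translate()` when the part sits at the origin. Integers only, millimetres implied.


translate([257, 297, 0]) cube([3840, 196, 2770]);
translate([257, 4571, 0]) cube([3840, 196, 2770]);
translate([257, 493, 0]) cube([196, 4078, 2770]);
translate([3901, 493, 0]) cube([196, 4078, 2770]);


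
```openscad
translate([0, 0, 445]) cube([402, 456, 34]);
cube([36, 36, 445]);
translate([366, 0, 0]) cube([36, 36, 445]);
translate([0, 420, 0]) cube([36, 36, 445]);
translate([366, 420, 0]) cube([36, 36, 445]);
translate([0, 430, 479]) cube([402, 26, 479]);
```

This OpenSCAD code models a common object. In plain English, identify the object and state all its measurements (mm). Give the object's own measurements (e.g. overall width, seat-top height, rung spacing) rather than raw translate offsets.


A chair. The seat is a 402×456×34 mm slab with its top at z = 479 mm, on four 36×36 mm corner legs (flush with the seat edges, standing on z = 0). A flat backrest 26 mm thick, 479 mm tall, spans the full seat width and rises from the seat top along its +y edge, rear face flush with the rear of the seat.


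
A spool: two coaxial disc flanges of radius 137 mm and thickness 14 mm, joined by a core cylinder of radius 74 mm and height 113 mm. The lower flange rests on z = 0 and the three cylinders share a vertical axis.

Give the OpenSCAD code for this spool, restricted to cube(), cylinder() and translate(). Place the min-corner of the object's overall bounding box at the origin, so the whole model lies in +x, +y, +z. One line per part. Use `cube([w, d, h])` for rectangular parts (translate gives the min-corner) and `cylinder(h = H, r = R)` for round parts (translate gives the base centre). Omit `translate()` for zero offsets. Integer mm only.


translate([137, 137, 0]) cylinder(h = 14, r = 137);
translate([137, 137, 14]) cylinder(h = 113, r = 74);
translate([137, 137, 127]) cylinder(h = 14, r = 137);


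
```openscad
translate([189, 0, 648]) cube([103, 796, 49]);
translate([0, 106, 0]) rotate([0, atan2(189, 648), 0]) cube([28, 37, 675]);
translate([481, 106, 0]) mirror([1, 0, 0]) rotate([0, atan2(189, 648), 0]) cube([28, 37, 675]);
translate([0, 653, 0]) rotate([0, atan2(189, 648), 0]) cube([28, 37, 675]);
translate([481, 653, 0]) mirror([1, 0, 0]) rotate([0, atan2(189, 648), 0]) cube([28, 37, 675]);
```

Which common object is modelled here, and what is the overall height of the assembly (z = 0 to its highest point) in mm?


A sawhorse. The overall height is 697 mm.

A beam across two mirrored pairs of raked legs — a sawhorse. The beam's underside is at z = 648 (matching the legs' vertical rise in atan2(189, 648)) and the beam is 49 mm tall, so its top is at 648 + 49 = 697 mm. The raked legs top out at the beam's underside, so that is the highest point.


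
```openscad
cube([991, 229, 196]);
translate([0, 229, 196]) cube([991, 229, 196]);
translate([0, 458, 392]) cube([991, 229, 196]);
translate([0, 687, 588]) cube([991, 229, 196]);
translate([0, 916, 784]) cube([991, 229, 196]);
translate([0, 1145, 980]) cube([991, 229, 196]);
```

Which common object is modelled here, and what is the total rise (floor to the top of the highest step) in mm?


A staircase. The total rise is 1176 mm.

6 identical blocks, each offset up and back from the previous — a staircase. Each step is 196 mm tall and there are 6 of them, so the total rise is 6 × 196 = 1176 mm.


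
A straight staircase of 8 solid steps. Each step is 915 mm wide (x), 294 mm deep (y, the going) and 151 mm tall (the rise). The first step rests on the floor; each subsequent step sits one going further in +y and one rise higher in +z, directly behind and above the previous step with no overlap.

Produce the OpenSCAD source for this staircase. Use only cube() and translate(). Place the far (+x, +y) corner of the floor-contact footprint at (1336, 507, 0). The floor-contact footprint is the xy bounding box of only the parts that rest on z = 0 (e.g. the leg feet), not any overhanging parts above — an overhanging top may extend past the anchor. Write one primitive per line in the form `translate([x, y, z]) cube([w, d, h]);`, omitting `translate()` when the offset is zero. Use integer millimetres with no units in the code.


translate([421, 213, 0]) cube([915, 294, 151]);
translate([421, 507, 151]) cube([915, 294, 151]);
translate([421, 801, 302]) cube([915, 294, 151]);
translate([421, 1095, 453]) cube([915, 294, 151]);
translate([421, 1389, 604]) cube([915, 294, 151]);
translate([421, 1683, 755]) cube([915, 294, 151]);
translate([421, 1977, 906]) cube([915, 294, 151]);
translate([421, 2271, 1057]) cube([915, 294, 151]);


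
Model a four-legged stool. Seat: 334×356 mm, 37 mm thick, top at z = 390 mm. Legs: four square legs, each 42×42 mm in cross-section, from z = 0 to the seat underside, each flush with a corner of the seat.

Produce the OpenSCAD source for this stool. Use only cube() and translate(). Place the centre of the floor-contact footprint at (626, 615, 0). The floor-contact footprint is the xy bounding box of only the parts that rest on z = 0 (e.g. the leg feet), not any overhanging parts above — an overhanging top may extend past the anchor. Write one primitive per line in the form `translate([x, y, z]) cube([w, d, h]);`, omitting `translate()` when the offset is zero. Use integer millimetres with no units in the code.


translate([459, 437, 353]) cube([334, 356, 37]);
translate([459, 437, 0]) cube([42, 42, 353]);
translate([751, 437, 0]) cube([42, 42, 353]);
translate([459, 751, 0]) cube([42, 42, 353]);
translate([751, 751, 0]) cube([42, 42, 353]);


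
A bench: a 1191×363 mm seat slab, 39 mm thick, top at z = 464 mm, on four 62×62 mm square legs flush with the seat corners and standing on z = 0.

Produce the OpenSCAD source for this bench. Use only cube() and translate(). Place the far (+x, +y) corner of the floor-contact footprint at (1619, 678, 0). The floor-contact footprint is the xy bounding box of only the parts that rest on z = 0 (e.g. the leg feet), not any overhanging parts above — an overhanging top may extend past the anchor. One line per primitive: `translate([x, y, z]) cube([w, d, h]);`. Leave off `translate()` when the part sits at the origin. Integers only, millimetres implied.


// leg_h = 464 − 39 = 425
translate([428, 315, 425]) cube([1191, 363, 39]);
translate([428, 315, 0]) cube([62, 62, 425]);
translate([428, 616, 0]) cube([62, 62, 425]);
translate([1557, 315, 0]) cube([62, 62, 425]);
translate([1557, 616, 0]) cube([62, 62, 425]);


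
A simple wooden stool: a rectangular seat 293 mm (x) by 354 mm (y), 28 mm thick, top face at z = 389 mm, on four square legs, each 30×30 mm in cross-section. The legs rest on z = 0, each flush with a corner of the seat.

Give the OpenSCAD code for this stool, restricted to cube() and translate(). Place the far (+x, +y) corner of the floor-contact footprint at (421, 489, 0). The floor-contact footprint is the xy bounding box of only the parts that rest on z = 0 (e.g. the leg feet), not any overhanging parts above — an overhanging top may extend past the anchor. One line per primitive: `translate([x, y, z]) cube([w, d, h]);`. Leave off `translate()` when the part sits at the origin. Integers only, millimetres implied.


// leg_h = 389 - 28 = 361
translate([128, 135, 361]) cube([293, 354, 28]);
translate([128, 135, 0]) cube([30, 30, 361]);
translate([391, 135, 0]) cube([30, 30, 361]);
translate([128, 459, 0]) cube([30, 30, 361]);
translate([391, 459, 0]) cube([30, 30, 361]);


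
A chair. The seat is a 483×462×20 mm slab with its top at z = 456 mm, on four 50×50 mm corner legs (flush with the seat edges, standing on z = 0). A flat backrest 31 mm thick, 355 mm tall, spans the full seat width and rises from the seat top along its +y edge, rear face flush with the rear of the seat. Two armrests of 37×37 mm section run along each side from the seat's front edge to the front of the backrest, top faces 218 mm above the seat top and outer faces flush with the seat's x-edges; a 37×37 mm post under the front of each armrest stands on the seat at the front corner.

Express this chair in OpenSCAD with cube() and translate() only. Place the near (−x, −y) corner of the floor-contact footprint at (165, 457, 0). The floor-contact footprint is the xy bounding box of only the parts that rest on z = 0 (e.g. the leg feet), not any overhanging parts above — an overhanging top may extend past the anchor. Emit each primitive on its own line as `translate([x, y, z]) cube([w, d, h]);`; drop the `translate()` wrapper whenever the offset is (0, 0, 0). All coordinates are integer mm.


// leg_h = 456 - 20 = 436
// arm post h = 218 - 37 = 181
translate([165, 457, 436]) cube([483, 462, 20]);
translate([165, 457, 0]) cube([50, 50, 436]);
translate([598, 457, 0]) cube([50, 50, 436]);
translate([165, 869, 0]) cube([50, 50, 436]);
translate([598, 869, 0]) cube([50, 50, 436]);
translate([165, 888, 456]) cube([483, 31, 355]);
translate([165, 457, 637]) cube([37, 431, 37]);
translate([611, 457, 637]) cube([37, 431, 37]);
translate([165, 457, 456]) cube([37, 37, 181]);
translate([611, 457, 456]) cube([37, 37, 181]);


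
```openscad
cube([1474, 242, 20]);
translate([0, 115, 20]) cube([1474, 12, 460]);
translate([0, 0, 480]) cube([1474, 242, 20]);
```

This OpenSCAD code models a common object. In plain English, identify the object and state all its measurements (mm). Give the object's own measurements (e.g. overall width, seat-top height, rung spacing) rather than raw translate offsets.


An I-beam lying along x, 1474 mm long. Overall section height 500 mm. Two flanges 242 mm wide (y) and 20 mm thick, one on the floor and one at the top; a web 12 mm thick runs between them, centred on the flange width.


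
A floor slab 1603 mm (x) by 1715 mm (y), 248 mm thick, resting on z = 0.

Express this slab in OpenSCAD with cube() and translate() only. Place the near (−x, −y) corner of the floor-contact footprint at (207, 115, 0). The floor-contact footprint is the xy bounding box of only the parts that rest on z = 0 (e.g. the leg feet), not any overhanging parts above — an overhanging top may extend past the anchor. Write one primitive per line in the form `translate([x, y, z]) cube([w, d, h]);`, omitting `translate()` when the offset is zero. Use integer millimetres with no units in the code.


translate([207, 115, 0]) cube([1603, 1715, 248]);


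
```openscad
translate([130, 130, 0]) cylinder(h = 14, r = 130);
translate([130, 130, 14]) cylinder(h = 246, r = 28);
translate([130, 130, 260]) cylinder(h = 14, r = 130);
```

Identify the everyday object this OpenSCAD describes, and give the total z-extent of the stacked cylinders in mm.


A spool. The overall height is 274 mm.

Three coaxial cylinders, large–small–large — a spool. Two 14 mm flanges and a 246 mm core give 14 + 246 + 14 = 274 mm.


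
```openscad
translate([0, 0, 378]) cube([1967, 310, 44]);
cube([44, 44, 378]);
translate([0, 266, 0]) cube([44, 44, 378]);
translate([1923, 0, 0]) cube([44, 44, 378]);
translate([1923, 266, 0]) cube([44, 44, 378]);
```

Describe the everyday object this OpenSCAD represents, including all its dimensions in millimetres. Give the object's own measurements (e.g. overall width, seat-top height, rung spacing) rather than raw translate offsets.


A bench: a 1967×310 mm seat slab, 44 mm thick, top at z = 422 mm, on four 44×44 mm square legs flush with the seat corners and standing on z = 0.


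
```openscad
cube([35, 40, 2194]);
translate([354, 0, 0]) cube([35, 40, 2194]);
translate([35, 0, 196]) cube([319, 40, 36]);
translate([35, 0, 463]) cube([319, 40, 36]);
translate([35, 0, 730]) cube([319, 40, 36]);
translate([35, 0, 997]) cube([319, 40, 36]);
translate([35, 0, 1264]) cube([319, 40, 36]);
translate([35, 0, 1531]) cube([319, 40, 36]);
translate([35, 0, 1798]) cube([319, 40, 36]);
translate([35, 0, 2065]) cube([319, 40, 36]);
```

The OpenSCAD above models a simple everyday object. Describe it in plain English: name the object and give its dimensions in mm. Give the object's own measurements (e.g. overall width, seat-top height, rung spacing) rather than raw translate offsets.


A straight ladder. Two 35×40 mm vertical rails, 2194 mm tall, stand 389 mm apart (outside-to-outside) with their front faces coplanar on the −y side. 8 rungs, each 40 mm deep and 36 mm tall, span between the inner faces of the rails, front faces flush with the rails. The lowest rung's underside is at z = 196 mm and rungs are spaced 267 mm apart (underside to underside).


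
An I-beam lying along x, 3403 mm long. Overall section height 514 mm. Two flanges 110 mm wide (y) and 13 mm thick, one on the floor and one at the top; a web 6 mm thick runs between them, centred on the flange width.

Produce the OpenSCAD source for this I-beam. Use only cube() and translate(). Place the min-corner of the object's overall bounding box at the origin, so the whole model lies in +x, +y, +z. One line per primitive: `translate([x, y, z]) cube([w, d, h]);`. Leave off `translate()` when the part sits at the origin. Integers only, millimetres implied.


cube([3403, 110, 13]);
translate([0, 52, 13]) cube([3403, 6, 488]);
translate([0, 0, 501]) cube([3403, 110, 13]);


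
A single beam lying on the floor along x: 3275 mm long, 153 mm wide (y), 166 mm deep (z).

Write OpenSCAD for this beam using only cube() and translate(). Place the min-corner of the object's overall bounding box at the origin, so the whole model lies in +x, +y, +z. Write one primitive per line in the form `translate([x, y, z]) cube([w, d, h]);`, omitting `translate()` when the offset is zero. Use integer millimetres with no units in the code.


cube([3275, 153, 166]);


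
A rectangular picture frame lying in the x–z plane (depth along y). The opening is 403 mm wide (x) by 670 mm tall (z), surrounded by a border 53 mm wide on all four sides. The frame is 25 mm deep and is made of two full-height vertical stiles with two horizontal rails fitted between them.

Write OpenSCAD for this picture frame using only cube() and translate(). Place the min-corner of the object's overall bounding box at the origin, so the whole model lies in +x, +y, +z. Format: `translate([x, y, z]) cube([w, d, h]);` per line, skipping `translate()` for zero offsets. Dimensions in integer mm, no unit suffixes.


cube([53, 25, 776]);
translate([456, 0, 0]) cube([53, 25, 776]);
translate([53, 0, 0]) cube([403, 25, 53]);
translate([53, 0, 723]) cube([403, 25, 53]);
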